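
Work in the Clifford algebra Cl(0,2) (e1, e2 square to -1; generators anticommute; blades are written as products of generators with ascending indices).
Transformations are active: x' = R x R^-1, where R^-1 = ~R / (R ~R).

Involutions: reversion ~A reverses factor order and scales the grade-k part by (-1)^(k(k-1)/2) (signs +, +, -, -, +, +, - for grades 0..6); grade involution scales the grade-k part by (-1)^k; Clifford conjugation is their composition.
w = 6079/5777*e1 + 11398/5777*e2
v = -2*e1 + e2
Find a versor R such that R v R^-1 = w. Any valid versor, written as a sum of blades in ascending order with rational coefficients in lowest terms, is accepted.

Here q(v) = q(w) = -5; the classical choice R = v + w = -5475/5777*e1 + 17175/5777*e2 then realises v -> w under the sandwich.
Answer: -5475/5777*e1 + 17175/5777*e2


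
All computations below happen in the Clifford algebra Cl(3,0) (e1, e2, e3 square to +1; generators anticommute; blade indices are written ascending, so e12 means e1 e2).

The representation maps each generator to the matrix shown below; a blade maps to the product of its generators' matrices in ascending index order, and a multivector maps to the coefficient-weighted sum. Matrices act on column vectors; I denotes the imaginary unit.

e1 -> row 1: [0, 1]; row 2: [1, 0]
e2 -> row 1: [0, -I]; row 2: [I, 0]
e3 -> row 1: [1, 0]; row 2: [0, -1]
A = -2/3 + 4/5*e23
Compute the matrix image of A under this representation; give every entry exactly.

Bivector images (products of the table entries): rho(e23) = rho(e2)rho(e3) = row 1: [0, I]; row 2: [I, 0].
M = (-2/3)*1 + (4/5)*rho(e23), summed entrywise (1 is the identity matrix):
Answer: row 1: [-2/3, 4*I/5]; row 2: [4*I/5, -2/3]


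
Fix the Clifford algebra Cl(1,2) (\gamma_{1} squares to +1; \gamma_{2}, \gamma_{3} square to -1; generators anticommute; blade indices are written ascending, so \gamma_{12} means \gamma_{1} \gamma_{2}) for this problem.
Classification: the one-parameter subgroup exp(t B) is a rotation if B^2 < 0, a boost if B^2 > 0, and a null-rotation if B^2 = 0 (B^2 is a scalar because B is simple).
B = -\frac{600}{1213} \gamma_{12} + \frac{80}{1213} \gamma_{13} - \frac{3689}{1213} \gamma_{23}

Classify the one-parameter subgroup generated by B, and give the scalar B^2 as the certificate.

B^2 term by term: the squares give (-\frac{600}{1213})^2*(\gamma_{12})^2 + (\frac{80}{1213})^2*(\gamma_{13})^2 + (-\frac{3689}{1213})^2*(\gamma_{23})^2 = \frac{360000}{1471369}*(+1) + \frac{6400}{1471369}*(+1) + \frac{13608721}{1471369}*(-1) = -9 (each basis 2-blade squares to minus the product of its generators' squares); cross terms between blades sharing an index anticommute and cancel. So B^2 = -9.
Answer: rotation, certificate B^2 = -9. Key observation: B^2 = -9 is a conjugation invariant, so its sign decides the class regardless of the surface form of B.


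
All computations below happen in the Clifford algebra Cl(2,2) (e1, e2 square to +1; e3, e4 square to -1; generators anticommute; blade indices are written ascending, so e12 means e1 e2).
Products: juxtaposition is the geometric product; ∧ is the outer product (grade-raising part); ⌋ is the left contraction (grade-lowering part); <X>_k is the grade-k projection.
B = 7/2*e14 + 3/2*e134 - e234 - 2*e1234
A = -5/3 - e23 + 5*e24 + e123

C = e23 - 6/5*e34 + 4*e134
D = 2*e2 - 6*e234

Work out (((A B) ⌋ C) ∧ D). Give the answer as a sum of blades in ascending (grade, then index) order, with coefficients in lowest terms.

step 1: 5*e3 - e4 - 35/2*e12 + 10*e13 - 29/6*e14 - 3/2*e24 + 15/2*e123 + 3/2*e124 - 5/2*e134 + 31/6*e234 - 1/6*e1234
step 2: 10 + 5*e2 + 308/15*e3 + 46*e4 + 4*e13 + 20*e14
step 3: 20*e2 - 616/15*e23 - 92*e24 - 8*e123 - 40*e124 - 60*e234
Answer: 20*e2 - 616/15*e23 - 92*e24 - 8*e123 - 40*e124 - 60*e234


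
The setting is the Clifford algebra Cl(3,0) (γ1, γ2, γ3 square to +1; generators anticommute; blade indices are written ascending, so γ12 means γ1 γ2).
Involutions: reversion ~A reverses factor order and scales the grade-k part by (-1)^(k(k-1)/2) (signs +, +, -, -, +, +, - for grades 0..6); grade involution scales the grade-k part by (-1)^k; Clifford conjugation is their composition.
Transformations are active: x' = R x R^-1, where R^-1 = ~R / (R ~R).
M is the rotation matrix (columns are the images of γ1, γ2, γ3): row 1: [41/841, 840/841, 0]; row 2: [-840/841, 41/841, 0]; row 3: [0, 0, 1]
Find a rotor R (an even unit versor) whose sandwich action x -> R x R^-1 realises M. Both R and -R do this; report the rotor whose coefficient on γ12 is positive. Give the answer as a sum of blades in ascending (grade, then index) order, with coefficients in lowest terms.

Method: write R = a + b12*γ12 + b13*γ13 + b23*γ23 with a^2 + b12^2 + b13^2 + b23^2 = 1 (so R^-1 = ~R). Expanding the columns R e_j ~R gives tr M = 4a^2 - 1 and, from the antisymmetric part, M21 - M12 = -4a*b12, M13 - M31 = 4a*b13, M32 - M23 = -4a*b23.
Here tr M = 923/841, so a^2 = (1 + tr M)/4 = 441/841 and a = ±21/29. Taking a = 21/29: M21 - M12 = -1680/841, M13 - M31 = 0, M32 - M23 = 0, giving b12 = 20/29, b13 = 0, b23 = 0, i.e. R = 21/29 + 20/29*γ12.
Its γ12 coefficient is already positive.
Answer: 21/29 + 20/29*γ12. Note: both R and -R realise this M (trace 923/841); the covering map identifies them, and the γ12-coefficient sign is the tie-breaker.


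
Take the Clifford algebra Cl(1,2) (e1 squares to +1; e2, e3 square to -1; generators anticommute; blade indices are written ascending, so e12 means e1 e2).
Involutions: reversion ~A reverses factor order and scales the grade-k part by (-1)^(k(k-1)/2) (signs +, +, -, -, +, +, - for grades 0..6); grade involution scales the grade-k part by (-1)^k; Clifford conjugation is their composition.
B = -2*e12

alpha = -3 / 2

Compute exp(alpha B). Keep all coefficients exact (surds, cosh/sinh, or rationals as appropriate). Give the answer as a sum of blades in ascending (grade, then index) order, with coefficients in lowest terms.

B^2 = (-2)^2*(e12)^2 = 4*(+1) = 4 (a basis 2-blade squares to minus the product of its generators' squares).
B^2 = 4 — the positive square puts this in the hyperbolic regime; l = 2, alpha*l = -3, so exp(alpha B) = cosh(-3) + (sinh(-3)/2)*B = cosh(3) + (-sinh(3)/2)*B.
Answer: cosh(3) + sinh(3)*e12


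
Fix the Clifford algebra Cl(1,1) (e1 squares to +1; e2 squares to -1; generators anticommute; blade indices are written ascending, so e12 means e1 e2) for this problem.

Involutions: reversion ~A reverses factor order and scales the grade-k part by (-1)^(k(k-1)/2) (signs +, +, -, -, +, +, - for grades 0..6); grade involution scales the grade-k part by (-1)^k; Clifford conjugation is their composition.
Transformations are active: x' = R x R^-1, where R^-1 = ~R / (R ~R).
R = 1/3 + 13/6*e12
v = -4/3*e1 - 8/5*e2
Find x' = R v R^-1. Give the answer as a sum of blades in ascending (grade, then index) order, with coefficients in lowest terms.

~R = 1/3 - 13/6*e12, and R ~R = -55/12, so R^-1 = ~R / (-55/12).
R v = 136/45*e1 + 106/45*e2
Answer: 2212/2475*e1 + 3112/2475*e2


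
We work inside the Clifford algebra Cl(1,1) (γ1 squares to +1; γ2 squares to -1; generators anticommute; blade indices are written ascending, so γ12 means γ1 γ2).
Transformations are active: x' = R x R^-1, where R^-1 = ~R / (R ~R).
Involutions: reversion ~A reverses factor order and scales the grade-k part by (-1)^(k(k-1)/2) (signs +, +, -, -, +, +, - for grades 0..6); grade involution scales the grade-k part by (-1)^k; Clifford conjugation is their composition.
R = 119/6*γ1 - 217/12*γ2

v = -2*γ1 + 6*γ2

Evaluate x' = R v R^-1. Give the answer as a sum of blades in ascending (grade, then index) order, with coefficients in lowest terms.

~R = 119/6*γ1 - 217/12*γ2, and R ~R = 3185/48, so R^-1 = ~R / (3185/48).
R v = 413/6 + 497/6*γ12
Answer: 8414/195*γ1 - 8486/195*γ2


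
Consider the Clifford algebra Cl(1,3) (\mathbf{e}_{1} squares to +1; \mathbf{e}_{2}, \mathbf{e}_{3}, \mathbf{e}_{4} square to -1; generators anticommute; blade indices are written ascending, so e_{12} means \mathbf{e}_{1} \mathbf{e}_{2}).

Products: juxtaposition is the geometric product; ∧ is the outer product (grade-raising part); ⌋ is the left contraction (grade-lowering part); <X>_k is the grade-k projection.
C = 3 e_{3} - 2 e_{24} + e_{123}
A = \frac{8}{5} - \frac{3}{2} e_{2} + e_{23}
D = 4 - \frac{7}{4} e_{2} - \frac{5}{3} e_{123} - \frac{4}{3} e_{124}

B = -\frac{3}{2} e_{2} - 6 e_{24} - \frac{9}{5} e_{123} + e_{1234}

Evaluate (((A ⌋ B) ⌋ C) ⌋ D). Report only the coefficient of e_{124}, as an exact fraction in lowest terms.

step 1: -\frac{9}{4} + \frac{9}{5} e_{1} - \frac{12}{5} e_{2} - 9 e_{4} + \frac{27}{10} e_{13} - e_{14} - \frac{48}{5} e_{24} - \frac{72}{25} e_{123} - \frac{3}{2} e_{134} + \frac{8}{5} e_{1234}
step 2: -\frac{408}{25} + \frac{153}{10} e_{2} - \frac{27}{4} e_{3} - \frac{24}{5} e_{4} - \frac{12}{5} e_{13} + \frac{9}{5} e_{23} + \frac{9}{2} e_{24} - \frac{9}{4} e_{123}
step 3: -\frac{8451}{200} + 9 e_{1} + \frac{614}{25} e_{2} - \frac{353}{20} e_{12} - \frac{51}{2} e_{13} - \frac{102}{5} e_{14} + \frac{136}{5} e_{123} + \frac{544}{25} e_{124}
Answer: \frac{544}{25}


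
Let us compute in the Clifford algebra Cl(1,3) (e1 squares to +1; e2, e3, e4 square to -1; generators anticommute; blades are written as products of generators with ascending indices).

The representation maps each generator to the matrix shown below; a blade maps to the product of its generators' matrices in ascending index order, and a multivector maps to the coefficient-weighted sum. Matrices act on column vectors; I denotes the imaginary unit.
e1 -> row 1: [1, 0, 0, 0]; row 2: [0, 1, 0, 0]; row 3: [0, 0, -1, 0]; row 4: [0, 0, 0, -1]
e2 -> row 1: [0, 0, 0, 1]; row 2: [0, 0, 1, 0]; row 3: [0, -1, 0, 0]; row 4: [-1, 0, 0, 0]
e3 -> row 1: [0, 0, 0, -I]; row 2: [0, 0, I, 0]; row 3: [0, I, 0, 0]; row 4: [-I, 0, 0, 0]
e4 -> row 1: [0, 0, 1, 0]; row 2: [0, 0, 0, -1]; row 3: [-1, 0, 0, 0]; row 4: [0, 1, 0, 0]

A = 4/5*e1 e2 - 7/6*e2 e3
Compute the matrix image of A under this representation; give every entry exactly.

Bivector images (products of the table entries): rho(e1 e2) = rho(e1)rho(e2) = row 1: [0, 0, 0, 1]; row 2: [0, 0, 1, 0]; row 3: [0, 1, 0, 0]; row 4: [1, 0, 0, 0]; rho(e2 e3) = rho(e2)rho(e3) = row 1: [-I, 0, 0, 0]; row 2: [0, I, 0, 0]; row 3: [0, 0, -I, 0]; row 4: [0, 0, 0, I].
M = (4/5)*rho(e1 e2) + (-7/6)*rho(e2 e3), summed entrywise:
Answer: row 1: [7*I/6, 0, 0, 4/5]; row 2: [0, -7*I/6, 4/5, 0]; row 3: [0, 4/5, 7*I/6, 0]; row 4: [4/5, 0, 0, -7*I/6]


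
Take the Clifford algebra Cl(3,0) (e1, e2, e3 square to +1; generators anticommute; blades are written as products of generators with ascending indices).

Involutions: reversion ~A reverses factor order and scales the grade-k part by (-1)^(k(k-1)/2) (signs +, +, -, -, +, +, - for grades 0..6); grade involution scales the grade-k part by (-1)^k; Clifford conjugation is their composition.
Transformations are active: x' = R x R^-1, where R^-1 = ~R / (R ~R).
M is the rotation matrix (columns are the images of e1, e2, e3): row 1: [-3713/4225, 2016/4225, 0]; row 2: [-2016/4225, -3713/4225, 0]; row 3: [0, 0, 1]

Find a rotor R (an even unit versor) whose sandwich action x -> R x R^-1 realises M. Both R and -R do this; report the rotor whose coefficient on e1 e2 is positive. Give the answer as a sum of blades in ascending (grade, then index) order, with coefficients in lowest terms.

Method: write R = a + b12*e1 e2 + b13*e1 e3 + b23*e2 e3 with a^2 + b12^2 + b13^2 + b23^2 = 1 (so R^-1 = ~R). Expanding the columns R e_j ~R gives tr M = 4a^2 - 1 and, from the antisymmetric part, M21 - M12 = -4a*b12, M13 - M31 = 4a*b13, M32 - M23 = -4a*b23.
Here tr M = -3201/4225, so a^2 = (1 + tr M)/4 = 256/4225 and a = ±16/65. Taking a = 16/65: M21 - M12 = -4032/4225, M13 - M31 = 0, M32 - M23 = 0, giving b12 = 63/65, b13 = 0, b23 = 0, i.e. R = 16/65 + 63/65*e1 e2.
Its e1 e2 coefficient is already positive.
Answer: 16/65 + 63/65*e1 e2. Note: both R and -R realise this M (trace -3201/4225); the covering map identifies them, and the e1 e2-coefficient sign is the tie-breaker.


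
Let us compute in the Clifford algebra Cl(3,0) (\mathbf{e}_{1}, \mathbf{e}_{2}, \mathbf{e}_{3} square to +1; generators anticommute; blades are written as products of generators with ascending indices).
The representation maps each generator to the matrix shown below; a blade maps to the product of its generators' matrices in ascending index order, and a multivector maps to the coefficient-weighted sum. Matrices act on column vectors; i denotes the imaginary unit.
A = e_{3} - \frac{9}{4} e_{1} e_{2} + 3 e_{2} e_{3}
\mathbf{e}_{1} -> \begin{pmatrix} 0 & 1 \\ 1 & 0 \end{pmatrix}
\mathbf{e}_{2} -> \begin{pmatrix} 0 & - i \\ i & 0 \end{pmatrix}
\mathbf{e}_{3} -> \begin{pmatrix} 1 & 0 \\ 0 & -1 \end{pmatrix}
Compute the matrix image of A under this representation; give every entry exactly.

Bivector images (products of the table entries): rho(e_{1} e_{2}) = rho(\mathbf{e}_{1})rho(\mathbf{e}_{2}) = \begin{pmatrix} i & 0 \\ 0 & - i \end{pmatrix}; rho(e_{2} e_{3}) = rho(\mathbf{e}_{2})rho(\mathbf{e}_{3}) = \begin{pmatrix} 0 & i \\ i & 0 \end{pmatrix}.
M = (1)*rho(e_{3}) + (-\frac{9}{4})*rho(e_{1} e_{2}) + (3)*rho(e_{2} e_{3}), summed entrywise:
Answer: \begin{pmatrix} 1 - \frac{9 i}{4} & 3 i \\ 3 i & -1 + \frac{9 i}{4} \end{pmatrix}


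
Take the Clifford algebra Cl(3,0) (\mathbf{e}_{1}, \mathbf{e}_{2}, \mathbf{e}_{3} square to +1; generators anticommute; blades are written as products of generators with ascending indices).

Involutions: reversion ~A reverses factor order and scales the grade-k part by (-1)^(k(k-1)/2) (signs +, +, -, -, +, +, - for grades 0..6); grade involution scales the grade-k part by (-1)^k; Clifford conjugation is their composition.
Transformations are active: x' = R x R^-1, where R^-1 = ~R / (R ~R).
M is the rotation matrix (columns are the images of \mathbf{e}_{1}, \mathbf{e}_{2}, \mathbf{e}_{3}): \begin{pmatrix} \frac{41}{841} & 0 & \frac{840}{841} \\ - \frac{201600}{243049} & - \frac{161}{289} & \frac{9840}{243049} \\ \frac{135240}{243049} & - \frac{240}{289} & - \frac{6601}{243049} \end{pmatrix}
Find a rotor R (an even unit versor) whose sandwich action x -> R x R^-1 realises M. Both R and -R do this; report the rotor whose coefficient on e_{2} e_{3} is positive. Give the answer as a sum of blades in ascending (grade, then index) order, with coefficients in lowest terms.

Method: write R = a + b12*e_{1} e_{2} + b13*e_{1} e_{3} + b23*e_{2} e_{3} with a^2 + b12^2 + b13^2 + b23^2 = 1 (so R^-1 = ~R). Expanding the columns R e_j ~R gives tr M = 4a^2 - 1 and, from the antisymmetric part, M21 - M12 = -4a*b12, M13 - M31 = 4a*b13, M32 - M23 = -4a*b23.
Here tr M = -\frac{130153}{243049}, so a^2 = (1 + tr M)/4 = \frac{28224}{243049} and a = ±\frac{168}{493}. Taking a = \frac{168}{493}: M21 - M12 = -\frac{201600}{243049}, M13 - M31 = \frac{107520}{243049}, M32 - M23 = -\frac{211680}{243049}, giving b12 = \frac{300}{493}, b13 = \frac{160}{493}, b23 = \frac{315}{493}, i.e. R = \frac{168}{493} + \frac{300}{493} e_{1} e_{2} + \frac{160}{493} e_{1} e_{3} + \frac{315}{493} e_{2} e_{3}.
Its e_{2} e_{3} coefficient is already positive.
Answer: \frac{168}{493} + \frac{300}{493} e_{1} e_{2} + \frac{160}{493} e_{1} e_{3} + \frac{315}{493} e_{2} e_{3}. Note: both R and -R realise this M (trace -\frac{130153}{243049}); the covering map identifies them, and the e_{2} e_{3}-coefficient sign is the tie-breaker.


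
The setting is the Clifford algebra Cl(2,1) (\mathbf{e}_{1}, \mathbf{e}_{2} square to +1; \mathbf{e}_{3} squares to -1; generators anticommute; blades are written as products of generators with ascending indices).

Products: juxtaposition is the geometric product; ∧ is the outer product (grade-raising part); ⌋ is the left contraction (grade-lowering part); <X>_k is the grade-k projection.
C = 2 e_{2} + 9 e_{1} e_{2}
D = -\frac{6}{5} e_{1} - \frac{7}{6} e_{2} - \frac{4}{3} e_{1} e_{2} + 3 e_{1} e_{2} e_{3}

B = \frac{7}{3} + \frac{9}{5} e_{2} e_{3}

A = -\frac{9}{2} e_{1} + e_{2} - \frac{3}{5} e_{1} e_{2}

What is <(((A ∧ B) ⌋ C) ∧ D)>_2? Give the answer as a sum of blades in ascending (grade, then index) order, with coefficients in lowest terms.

step 1: -\frac{21}{2} e_{1} + \frac{7}{3} e_{2} - \frac{7}{5} e_{1} e_{2} - \frac{81}{10} e_{1} e_{2} e_{3}
step 2: \frac{259}{15} - 21 e_{1} - \frac{189}{2} e_{2}
step 3: -\frac{518}{25} e_{1} - \frac{1813}{90} e_{2} - \frac{10073}{90} e_{1} e_{2} + \frac{259}{5} e_{1} e_{2} e_{3}
step 4: -\frac{10073}{90} e_{1} e_{2}
Answer: -\frac{10073}{90} e_{1} e_{2}


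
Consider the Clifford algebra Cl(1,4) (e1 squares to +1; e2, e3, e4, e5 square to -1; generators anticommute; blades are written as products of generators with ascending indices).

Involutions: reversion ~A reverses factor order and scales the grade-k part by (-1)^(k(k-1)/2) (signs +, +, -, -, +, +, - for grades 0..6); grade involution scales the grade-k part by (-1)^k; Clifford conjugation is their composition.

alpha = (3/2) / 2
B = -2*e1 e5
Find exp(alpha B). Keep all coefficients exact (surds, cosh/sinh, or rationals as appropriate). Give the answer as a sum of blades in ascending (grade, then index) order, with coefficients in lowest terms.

B^2 = (-2)^2*(e1 e5)^2 = 4*(+1) = 4 (a basis 2-blade squares to minus the product of its generators' squares).
B^2 = 4 — the positive square puts this in the hyperbolic regime; l = 2, alpha*l = 3/2, so exp(alpha B) = cosh(3/2) + (sinh(3/2)/2)*B = cosh(3/2) + (sinh(3/2)/2)*B.
Answer: cosh(3/2) - sinh(3/2)*e1 e5


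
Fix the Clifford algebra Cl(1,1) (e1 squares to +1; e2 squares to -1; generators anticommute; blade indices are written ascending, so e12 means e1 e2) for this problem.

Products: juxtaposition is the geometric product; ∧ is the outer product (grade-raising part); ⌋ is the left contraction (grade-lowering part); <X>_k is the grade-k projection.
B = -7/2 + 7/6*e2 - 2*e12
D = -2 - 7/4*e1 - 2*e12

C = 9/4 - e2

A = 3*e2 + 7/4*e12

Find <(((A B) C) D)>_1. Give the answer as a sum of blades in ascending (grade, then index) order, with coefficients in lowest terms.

step 1: -7 - 193/24*e1 - 21/2*e2 - 49/8*e12
step 2: -105/4 - 775/32*e1 - 133/8*e2 - 551/96*e12
step 3: 40843/384 + 1021/8*e1 + 27511/384*e2 + 3349/96*e12
step 4: 1021/8*e1 + 27511/384*e2
Answer: 1021/8*e1 + 27511/384*e2


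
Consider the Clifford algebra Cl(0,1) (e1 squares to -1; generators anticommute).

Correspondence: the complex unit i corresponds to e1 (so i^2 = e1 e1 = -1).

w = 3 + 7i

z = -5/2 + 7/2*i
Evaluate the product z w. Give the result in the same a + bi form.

In blades: z = -5/2 + 7/2*e1, w = 3 + 7*e1.
Distribute z over w term by term (generator squares from the signature, products reordered to ascending indices): (-5/2)*w = -15/2 - 35/2*e1; (7/2*e1)*w = -49/2 + 21/2*e1.
Sum: -32 - 7*e1; translating back through the correspondence:
Answer: -32 - 7i


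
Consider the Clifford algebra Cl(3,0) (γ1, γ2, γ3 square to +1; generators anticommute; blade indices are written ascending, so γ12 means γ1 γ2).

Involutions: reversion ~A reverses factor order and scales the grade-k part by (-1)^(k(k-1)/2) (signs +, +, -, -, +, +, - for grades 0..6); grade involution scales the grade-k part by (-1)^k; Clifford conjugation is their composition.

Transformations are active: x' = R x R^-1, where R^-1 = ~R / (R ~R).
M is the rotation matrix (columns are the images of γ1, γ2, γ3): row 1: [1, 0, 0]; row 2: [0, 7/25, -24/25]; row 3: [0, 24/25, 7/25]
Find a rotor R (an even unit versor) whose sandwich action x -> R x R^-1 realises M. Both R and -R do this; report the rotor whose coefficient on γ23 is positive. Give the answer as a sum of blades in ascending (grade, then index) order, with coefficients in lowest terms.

Method: write R = a + b12*γ12 + b13*γ13 + b23*γ23 with a^2 + b12^2 + b13^2 + b23^2 = 1 (so R^-1 = ~R). Expanding the columns R e_j ~R gives tr M = 4a^2 - 1 and, from the antisymmetric part, M21 - M12 = -4a*b12, M13 - M31 = 4a*b13, M32 - M23 = -4a*b23.
Here tr M = 39/25, so a^2 = (1 + tr M)/4 = 16/25 and a = ±4/5. Taking a = 4/5: M21 - M12 = 0, M13 - M31 = 0, M32 - M23 = 48/25, giving b12 = 0, b13 = 0, b23 = -3/5, i.e. R = 4/5 - 3/5*γ23.
Its γ23 coefficient is negative, so report the other preimage -R.
Answer: -4/5 + 3/5*γ23. Why the constraint matters: R and -R act identically through the sandwich — M has trace 39/25 either way — so only the sign condition on γ23 picks one of the two preimages.


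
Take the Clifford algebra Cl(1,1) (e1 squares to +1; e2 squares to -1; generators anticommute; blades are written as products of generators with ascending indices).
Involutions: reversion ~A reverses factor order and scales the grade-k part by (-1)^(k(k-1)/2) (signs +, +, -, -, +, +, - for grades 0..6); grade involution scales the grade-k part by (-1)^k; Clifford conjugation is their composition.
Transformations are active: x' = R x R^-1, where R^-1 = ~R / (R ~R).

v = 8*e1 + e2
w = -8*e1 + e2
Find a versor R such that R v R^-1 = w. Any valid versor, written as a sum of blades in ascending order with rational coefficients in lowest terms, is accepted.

R = v + w = 2*e2 works: the equal norms (63) guarantee its sandwich swaps v into w.
Answer: 2*e2


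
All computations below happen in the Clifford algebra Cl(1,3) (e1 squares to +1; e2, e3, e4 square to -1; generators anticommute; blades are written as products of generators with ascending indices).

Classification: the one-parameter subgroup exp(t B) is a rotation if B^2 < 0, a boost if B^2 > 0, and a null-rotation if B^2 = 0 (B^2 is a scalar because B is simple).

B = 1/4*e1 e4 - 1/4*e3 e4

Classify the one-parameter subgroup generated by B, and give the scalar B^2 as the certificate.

B^2 term by term: the squares give (1/4)^2*(e1 e4)^2 + (-1/4)^2*(e3 e4)^2 = 1/16*(+1) + 1/16*(-1) = 0 (each basis 2-blade squares to minus the product of its generators' squares); cross terms between blades sharing an index anticommute and cancel. So B^2 = 0.
Answer: null-rotation, certificate B^2 = 0. The class reads off the invariant scalar 0 directly.


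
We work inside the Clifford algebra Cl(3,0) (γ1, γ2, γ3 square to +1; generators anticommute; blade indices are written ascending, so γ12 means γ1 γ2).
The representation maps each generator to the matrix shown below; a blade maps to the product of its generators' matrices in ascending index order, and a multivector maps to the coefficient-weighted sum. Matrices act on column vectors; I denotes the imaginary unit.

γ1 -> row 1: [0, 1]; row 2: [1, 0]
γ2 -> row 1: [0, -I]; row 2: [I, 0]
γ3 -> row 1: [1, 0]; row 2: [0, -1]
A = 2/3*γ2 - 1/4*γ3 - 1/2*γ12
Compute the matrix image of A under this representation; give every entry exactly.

Bivector images (products of the table entries): rho(γ12) = rho(γ1)rho(γ2) = row 1: [I, 0]; row 2: [0, -I].
M = (2/3)*rho(γ2) + (-1/4)*rho(γ3) + (-1/2)*rho(γ12), summed entrywise:
Answer: row 1: [-1/4 - I/2, -2*I/3]; row 2: [2*I/3, 1/4 + I/2]


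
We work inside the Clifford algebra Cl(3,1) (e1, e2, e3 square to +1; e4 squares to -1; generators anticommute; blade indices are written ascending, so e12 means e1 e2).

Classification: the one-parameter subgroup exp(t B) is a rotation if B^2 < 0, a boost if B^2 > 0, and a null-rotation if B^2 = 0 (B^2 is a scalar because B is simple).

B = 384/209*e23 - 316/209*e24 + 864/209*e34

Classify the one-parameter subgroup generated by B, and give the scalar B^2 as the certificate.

B^2 term by term: the squares give (384/209)^2*(e23)^2 + (-316/209)^2*(e24)^2 + (864/209)^2*(e34)^2 = 147456/43681*(-1) + 99856/43681*(+1) + 746496/43681*(+1) = 16 (each basis 2-blade squares to minus the product of its generators' squares); cross terms between blades sharing an index anticommute and cancel. So B^2 = 16.
Answer: boost, certificate B^2 = 16. The class reads off the invariant scalar 16 directly.


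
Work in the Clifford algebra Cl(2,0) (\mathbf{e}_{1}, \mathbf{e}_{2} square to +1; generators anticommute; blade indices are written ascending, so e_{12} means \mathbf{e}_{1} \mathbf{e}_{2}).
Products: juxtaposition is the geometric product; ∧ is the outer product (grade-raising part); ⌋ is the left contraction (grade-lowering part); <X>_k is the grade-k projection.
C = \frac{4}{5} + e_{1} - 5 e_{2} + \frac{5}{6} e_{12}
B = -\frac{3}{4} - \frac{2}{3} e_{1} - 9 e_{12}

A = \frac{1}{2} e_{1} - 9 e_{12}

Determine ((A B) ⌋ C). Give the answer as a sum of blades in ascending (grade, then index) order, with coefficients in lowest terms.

step 1: -\frac{244}{3} - \frac{3}{8} e_{1} - \frac{21}{2} e_{2} + \frac{27}{4} e_{12}
step 2: -\frac{557}{30} - \frac{871}{12} e_{1} + \frac{19505}{48} e_{2} - \frac{610}{9} e_{12}
Answer: -\frac{557}{30} - \frac{871}{12} e_{1} + \frac{19505}{48} e_{2} - \frac{610}{9} e_{12}


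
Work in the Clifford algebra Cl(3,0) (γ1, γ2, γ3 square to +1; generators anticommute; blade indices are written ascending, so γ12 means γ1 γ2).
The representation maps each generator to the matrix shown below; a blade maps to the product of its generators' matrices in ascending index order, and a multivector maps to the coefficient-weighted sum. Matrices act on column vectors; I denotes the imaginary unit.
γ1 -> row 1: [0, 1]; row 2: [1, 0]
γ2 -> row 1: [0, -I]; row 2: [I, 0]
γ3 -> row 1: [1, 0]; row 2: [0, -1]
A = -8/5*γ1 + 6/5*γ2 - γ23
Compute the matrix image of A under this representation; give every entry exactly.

Bivector images (products of the table entries): rho(γ23) = rho(γ2)rho(γ3) = row 1: [0, I]; row 2: [I, 0].
M = (-8/5)*rho(γ1) + (6/5)*rho(γ2) + (-1)*rho(γ23), summed entrywise:
Answer: row 1: [0, -8/5 - 11*I/5]; row 2: [-8/5 + I/5, 0]


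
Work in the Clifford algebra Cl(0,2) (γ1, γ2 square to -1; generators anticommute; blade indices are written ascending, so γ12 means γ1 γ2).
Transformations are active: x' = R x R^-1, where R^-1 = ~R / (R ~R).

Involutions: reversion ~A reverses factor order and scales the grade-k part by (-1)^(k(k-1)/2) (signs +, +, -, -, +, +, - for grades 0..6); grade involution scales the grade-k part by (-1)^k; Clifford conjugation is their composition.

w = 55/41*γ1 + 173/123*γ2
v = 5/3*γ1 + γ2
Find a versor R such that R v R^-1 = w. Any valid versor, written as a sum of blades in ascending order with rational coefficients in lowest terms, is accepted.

Construction: equal norms (both -34/9) license R = v + w = 370/123*γ1 + 296/123*γ2 — nothing changes along that direction, while (v - w)/2 changes sign, so v maps onto w.
Answer: 370/123*γ1 + 296/123*γ2


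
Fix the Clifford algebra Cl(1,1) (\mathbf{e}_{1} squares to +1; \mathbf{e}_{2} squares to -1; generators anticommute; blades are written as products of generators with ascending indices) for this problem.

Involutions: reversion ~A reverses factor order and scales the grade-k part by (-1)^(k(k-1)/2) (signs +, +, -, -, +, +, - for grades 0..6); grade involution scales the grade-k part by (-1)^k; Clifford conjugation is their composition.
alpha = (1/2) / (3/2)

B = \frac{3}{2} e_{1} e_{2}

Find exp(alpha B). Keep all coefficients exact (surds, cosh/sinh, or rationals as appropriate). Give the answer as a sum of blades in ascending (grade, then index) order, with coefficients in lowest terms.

B^2 = (\frac{3}{2})^2*(e_{1} e_{2})^2 = \frac{9}{4}*(+1) = \frac{9}{4} (a basis 2-blade squares to minus the product of its generators' squares).
B^2 = \frac{9}{4} — B^2 > 0, so the exponential closes hyperbolically: l = \frac{3}{2}, alpha*l = \frac{1}{2}, so exp(alpha B) = cosh(\frac{1}{2}) + (sinh(\frac{1}{2})/(\frac{3}{2}))*B = \cosh{\left(\frac{1}{2} \right)} + (\frac{2 \sinh{\left(\frac{1}{2} \right)}}{3})*B.
Answer: \cosh{\left(\frac{1}{2} \right)} + \sinh{\left(\frac{1}{2} \right)} e_{1} e_{2}


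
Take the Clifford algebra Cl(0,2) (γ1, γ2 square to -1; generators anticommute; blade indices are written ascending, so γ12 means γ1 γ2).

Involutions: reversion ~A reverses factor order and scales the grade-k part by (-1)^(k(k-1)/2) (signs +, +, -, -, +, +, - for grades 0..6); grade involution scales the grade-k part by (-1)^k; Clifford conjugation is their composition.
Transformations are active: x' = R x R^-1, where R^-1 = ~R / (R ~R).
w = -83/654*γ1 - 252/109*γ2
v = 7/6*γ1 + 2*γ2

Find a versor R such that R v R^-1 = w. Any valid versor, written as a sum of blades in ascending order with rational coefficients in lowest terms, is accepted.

Here q(v) = q(w) = -193/36; the classical choice R = v + w = 340/327*γ1 - 34/109*γ2 then realises v -> w under the sandwich.
Answer: 340/327*γ1 - 34/109*γ2


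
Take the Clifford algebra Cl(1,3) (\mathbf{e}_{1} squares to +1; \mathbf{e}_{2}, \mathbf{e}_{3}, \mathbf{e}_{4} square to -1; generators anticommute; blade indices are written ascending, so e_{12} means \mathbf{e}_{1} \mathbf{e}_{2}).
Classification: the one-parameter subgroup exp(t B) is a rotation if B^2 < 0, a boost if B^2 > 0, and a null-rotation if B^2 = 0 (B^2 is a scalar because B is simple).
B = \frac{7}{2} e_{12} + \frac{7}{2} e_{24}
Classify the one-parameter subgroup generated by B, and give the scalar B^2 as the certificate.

B^2 term by term: the squares give (\frac{7}{2})^2*(e_{12})^2 + (\frac{7}{2})^2*(e_{24})^2 = \frac{49}{4}*(+1) + \frac{49}{4}*(-1) = 0 (each basis 2-blade squares to minus the product of its generators' squares); cross terms between blades sharing an index anticommute and cancel. So B^2 = 0.
Answer: null-rotation, certificate B^2 = 0. One invariant decides it: the square 0 survives every conjugation, and its sign is exactly the classification.


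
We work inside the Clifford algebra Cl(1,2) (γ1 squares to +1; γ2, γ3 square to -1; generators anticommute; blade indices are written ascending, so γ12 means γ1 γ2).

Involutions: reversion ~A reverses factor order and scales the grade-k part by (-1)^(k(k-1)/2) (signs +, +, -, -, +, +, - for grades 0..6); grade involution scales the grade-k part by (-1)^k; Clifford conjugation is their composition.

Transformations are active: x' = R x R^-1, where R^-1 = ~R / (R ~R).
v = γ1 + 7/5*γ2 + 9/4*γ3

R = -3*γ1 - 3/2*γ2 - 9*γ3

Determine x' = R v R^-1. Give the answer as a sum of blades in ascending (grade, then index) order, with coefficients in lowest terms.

~R = -3*γ1 - 3/2*γ2 - 9*γ3, and R ~R = -297/4, so R^-1 = ~R / (-297/4).
R v = 387/20 - 27/10*γ12 + 9/4*γ13 + 369/40*γ23
Answer: 31/55*γ1 - 34/55*γ2 + 537/220*γ3


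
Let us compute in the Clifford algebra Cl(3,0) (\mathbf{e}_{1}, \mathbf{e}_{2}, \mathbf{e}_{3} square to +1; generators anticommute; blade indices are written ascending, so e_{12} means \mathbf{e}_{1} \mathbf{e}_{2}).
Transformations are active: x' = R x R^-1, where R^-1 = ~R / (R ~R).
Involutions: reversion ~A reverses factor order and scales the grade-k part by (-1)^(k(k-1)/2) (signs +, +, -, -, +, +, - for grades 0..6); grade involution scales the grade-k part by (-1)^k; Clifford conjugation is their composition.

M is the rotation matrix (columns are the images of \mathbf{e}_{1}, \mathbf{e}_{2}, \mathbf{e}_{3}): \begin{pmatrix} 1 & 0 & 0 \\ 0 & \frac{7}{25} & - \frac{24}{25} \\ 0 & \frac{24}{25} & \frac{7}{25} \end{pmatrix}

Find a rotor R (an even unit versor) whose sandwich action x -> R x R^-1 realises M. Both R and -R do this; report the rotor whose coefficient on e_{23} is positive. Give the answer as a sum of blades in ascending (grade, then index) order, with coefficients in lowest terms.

Method: write R = a + b12*e_{12} + b13*e_{13} + b23*e_{23} with a^2 + b12^2 + b13^2 + b23^2 = 1 (so R^-1 = ~R). Expanding the columns R e_j ~R gives tr M = 4a^2 - 1 and, from the antisymmetric part, M21 - M12 = -4a*b12, M13 - M31 = 4a*b13, M32 - M23 = -4a*b23.
Here tr M = \frac{39}{25}, so a^2 = (1 + tr M)/4 = \frac{16}{25} and a = ±\frac{4}{5}. Taking a = \frac{4}{5}: M21 - M12 = 0, M13 - M31 = 0, M32 - M23 = \frac{48}{25}, giving b12 = 0, b13 = 0, b23 = -\frac{3}{5}, i.e. R = \frac{4}{5} - \frac{3}{5} e_{23}.
Its e_{23} coefficient is negative, so report the other preimage -R.
Answer: -\frac{4}{5} + \frac{3}{5} e_{23}. Recall the cover is two-to-one: with M of trace \frac{39}{25}, both preimages act alike, and the stated e_{23} sign chooses the sheet.


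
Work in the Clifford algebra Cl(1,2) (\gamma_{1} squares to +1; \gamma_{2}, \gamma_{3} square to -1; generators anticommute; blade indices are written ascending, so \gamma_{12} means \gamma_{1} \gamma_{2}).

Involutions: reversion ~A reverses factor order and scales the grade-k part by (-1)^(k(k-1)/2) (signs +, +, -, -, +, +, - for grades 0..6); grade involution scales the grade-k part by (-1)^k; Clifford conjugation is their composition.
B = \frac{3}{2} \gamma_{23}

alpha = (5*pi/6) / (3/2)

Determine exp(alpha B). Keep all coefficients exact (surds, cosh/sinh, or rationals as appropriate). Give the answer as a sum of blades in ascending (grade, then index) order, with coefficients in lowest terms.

B^2 = (\frac{3}{2})^2*(\gamma_{23})^2 = \frac{9}{4}*(-1) = -\frac{9}{4} (a basis 2-blade squares to minus the product of its generators' squares).
B^2 = -\frac{9}{4} — the negative square puts this in the circular regime; l = \frac{3}{2}, alpha*l = \frac{5 \pi}{6}, so exp(alpha B) = cos(\frac{5 \pi}{6}) + (sin(\frac{5 \pi}{6})/(\frac{3}{2}))*B = - \frac{\sqrt{3}}{2} + (\frac{1}{3})*B.
Answer: - \frac{\sqrt{3}}{2} + \frac{1}{2} \gamma_{23}


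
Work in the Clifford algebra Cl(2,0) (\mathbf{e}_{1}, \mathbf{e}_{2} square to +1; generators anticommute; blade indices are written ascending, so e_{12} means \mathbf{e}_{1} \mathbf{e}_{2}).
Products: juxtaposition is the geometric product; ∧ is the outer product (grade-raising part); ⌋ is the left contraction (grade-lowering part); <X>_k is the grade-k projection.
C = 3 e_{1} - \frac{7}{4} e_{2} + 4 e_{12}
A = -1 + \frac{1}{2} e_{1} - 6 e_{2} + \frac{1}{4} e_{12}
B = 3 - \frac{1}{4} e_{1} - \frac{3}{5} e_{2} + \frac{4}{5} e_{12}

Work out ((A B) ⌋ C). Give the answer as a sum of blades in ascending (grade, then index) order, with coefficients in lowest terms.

step 1: \frac{11}{40} + \frac{32}{5} e_{1} - \frac{271}{16} e_{2} - \frac{37}{20} e_{12}
step 2: \frac{17997}{320} + \frac{2743}{40} e_{1} + \frac{4019}{160} e_{2} + \frac{11}{10} e_{12}
Answer: \frac{17997}{320} + \frac{2743}{40} e_{1} + \frac{4019}{160} e_{2} + \frac{11}{10} e_{12}


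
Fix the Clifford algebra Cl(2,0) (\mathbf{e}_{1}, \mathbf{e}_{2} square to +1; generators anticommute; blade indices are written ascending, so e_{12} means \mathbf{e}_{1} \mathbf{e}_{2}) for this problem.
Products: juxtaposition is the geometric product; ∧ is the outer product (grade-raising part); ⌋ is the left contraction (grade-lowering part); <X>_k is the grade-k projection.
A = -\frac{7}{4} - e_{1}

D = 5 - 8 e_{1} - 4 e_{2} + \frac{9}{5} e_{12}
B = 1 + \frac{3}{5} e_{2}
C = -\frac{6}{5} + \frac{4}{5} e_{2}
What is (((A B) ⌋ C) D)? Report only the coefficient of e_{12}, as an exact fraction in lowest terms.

step 1: -\frac{7}{4} - e_{1} - \frac{21}{20} e_{2} - \frac{3}{5} e_{12}
step 2: \frac{63}{50} - \frac{7}{5} e_{2}
step 3: \frac{119}{10} - \frac{189}{25} e_{1} - \frac{301}{25} e_{2} - \frac{2233}{250} e_{12}
Answer: -\frac{2233}{250}


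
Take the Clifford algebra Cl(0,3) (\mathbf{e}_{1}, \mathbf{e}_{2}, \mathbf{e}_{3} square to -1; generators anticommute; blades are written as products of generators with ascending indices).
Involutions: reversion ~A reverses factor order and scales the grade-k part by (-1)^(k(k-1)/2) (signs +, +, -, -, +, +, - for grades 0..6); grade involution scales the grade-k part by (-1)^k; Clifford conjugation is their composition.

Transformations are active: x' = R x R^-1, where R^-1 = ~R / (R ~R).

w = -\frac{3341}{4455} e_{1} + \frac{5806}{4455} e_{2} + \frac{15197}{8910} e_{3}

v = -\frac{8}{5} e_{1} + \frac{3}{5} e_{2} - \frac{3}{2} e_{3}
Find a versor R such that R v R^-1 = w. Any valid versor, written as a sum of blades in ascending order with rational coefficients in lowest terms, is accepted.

Take R = v + w = -\frac{10469}{4455} e_{1} + \frac{8479}{4455} e_{2} + \frac{916}{4455} e_{3}. Because q(v) = q(w) = -\frac{517}{100}, conjugation by R sends v exactly to w.
Answer: -\frac{10469}{4455} e_{1} + \frac{8479}{4455} e_{2} + \frac{916}{4455} e_{3}


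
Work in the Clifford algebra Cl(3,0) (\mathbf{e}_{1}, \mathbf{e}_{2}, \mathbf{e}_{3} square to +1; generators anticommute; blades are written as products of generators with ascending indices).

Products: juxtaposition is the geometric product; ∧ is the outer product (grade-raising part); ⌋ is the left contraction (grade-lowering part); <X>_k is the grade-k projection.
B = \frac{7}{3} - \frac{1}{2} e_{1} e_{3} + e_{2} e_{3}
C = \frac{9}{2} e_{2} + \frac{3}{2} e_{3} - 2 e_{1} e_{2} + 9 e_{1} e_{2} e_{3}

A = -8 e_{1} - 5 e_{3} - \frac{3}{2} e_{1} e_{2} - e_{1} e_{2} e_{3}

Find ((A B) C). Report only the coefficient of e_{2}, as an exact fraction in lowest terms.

step 1: -\frac{121}{6} e_{1} + \frac{11}{2} e_{2} - \frac{23}{3} e_{3} - \frac{7}{2} e_{1} e_{2} - \frac{3}{2} e_{1} e_{3} - \frac{3}{4} e_{2} e_{3} - \frac{31}{3} e_{1} e_{2} e_{3}
step 2: \frac{397}{4} - \frac{1}{4} e_{1} + \frac{617}{24} e_{2} + \frac{341}{24} e_{3} - \frac{701}{4} e_{1} e_{2} - \frac{139}{4} e_{1} e_{3} - \frac{543}{4} e_{2} e_{3} + \frac{101}{6} e_{1} e_{2} e_{3}
Answer: \frac{617}{24}


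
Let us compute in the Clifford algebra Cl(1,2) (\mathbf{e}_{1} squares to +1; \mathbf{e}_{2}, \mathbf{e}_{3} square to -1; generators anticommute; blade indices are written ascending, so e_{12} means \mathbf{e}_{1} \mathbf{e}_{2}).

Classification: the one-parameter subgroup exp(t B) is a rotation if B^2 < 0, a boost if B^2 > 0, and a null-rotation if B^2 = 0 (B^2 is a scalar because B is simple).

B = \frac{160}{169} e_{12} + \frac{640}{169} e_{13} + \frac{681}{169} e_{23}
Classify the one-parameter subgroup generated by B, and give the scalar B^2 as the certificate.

B^2 term by term: the squares give (\frac{160}{169})^2*(e_{12})^2 + (\frac{640}{169})^2*(e_{13})^2 + (\frac{681}{169})^2*(e_{23})^2 = \frac{25600}{28561}*(+1) + \frac{409600}{28561}*(+1) + \frac{463761}{28561}*(-1) = -1 (each basis 2-blade squares to minus the product of its generators' squares); cross terms between blades sharing an index anticommute and cancel. So B^2 = -1.
Answer: rotation, certificate B^2 = -1. Check the certificate: B^2 = -1, and that sign is decisive whatever form B takes.


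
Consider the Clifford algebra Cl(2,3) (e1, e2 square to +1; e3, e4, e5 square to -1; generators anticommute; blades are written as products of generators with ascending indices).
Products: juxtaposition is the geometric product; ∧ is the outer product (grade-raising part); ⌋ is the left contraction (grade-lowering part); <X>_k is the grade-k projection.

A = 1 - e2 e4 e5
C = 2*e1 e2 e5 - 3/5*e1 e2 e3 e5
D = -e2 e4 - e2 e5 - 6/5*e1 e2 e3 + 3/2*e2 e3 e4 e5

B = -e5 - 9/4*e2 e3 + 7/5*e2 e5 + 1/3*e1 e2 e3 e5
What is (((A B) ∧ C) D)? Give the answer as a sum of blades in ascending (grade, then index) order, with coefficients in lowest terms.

step 1: 7/5*e4 - e5 - 9/4*e2 e3 - e2 e4 + 7/5*e2 e5 - 1/3*e1 e3 e4 + 9/4*e3 e4 e5 + 1/3*e1 e2 e3 e5
step 2: 14/5*e1 e2 e4 e5 + 21/25*e1 e2 e3 e4 e5
step 3: -63/50*e1 - 21/5*e1 e3 + 14/5*e1 e4 - 14/5*e1 e5 - 126/125*e4 e5 - 21/25*e1 e3 e4 + 21/25*e1 e3 e5 + 84/25*e3 e4 e5
Answer: -63/50*e1 - 21/5*e1 e3 + 14/5*e1 e4 - 14/5*e1 e5 - 126/125*e4 e5 - 21/25*e1 e3 e4 + 21/25*e1 e3 e5 + 84/25*e3 e4 e5


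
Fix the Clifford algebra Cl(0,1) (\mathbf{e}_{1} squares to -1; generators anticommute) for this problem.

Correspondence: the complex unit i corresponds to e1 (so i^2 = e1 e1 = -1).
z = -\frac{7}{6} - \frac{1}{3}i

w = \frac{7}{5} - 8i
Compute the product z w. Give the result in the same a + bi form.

In blades: z = -\frac{7}{6} - \frac{1}{3} e_{1}, w = \frac{7}{5} - 8 e_{1}.
Distribute z over w term by term (generator squares from the signature, products reordered to ascending indices): (-\frac{7}{6})*w = -\frac{49}{30} + \frac{28}{3} e_{1}; (-\frac{1}{3} e_{1})*w = -\frac{8}{3} - \frac{7}{15} e_{1}.
Sum: -\frac{43}{10} + \frac{133}{15} e_{1}; translating back through the correspondence:
Answer: -\frac{43}{10} + \frac{133}{15}i


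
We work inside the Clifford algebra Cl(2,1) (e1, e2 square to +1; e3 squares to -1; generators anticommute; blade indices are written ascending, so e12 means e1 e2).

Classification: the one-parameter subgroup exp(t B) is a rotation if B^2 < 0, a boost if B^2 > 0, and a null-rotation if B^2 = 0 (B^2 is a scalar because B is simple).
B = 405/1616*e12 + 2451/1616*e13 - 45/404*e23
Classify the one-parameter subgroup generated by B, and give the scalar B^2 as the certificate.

B^2 term by term: the squares give (405/1616)^2*(e12)^2 + (2451/1616)^2*(e13)^2 + (-45/404)^2*(e23)^2 = 164025/2611456*(-1) + 6007401/2611456*(+1) + 2025/163216*(+1) = 9/4 (each basis 2-blade squares to minus the product of its generators' squares); cross terms between blades sharing an index anticommute and cancel. So B^2 = 9/4.
Answer: boost, certificate B^2 = 9/4. One invariant decides it: the square 9/4 survives every conjugation, and its sign is exactly the classification.
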